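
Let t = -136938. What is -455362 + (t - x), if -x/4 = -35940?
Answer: -736060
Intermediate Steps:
x = 143760 (x = -4*(-35940) = 143760)
-455362 + (t - x) = -455362 + (-136938 - 1*143760) = -455362 + (-136938 - 143760) = -455362 - 280698 = -736060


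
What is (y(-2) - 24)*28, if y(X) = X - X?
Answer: -672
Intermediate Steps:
y(X) = 0
(y(-2) - 24)*28 = (0 - 24)*28 = -24*28 = -672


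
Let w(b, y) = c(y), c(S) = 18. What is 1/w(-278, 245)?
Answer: 1/18 ≈ 0.055556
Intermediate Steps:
w(b, y) = 18
1/w(-278, 245) = 1/18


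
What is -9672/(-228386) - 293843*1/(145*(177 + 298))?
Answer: -33221734199/7865042875 ≈ -4.2240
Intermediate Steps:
-9672/(-228386) - 293843*1/(145*(177 + 298)) = -9672*(-1/228386) - 293843/(145*475) = 4836/114193 - 293843/68875 = -33221734199/7865042875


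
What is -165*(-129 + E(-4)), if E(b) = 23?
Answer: 17490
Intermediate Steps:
-165*(-129 + E(-4)) = -165*(-129 + 23) = -165*(-106) = 17490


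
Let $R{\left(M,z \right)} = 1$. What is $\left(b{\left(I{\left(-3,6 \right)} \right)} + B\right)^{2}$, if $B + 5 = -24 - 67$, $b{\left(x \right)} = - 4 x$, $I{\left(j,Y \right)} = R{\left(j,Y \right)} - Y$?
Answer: $5776$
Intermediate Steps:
$I{\left(j,Y \right)} = 1 - Y$
$B = -96$ ($B = -5 - 91 = -96$)
$\left(b{\left(I{\left(-3,6 \right)} \right)} + B\right)^{2} = \left(- 4 \left(1 - 6\right) - 96\right)^{2} = \left(\left(-4\right) \left(-5\right) - 96\right)^{2} = \left(20 - 96\right)^{2} = \left(-76\right)^{2} = 5776$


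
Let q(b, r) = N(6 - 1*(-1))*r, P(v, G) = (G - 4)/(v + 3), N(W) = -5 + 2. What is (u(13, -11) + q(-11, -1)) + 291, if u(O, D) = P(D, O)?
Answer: 2343/8 ≈ 292.88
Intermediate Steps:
N(W) = -3
P(v, G) = (-4 + G)/(3 + v)
u(O, D) = (-4 + O)/(3 + D)
q(b, r) = -3*r
(u(13, -11) + q(-11, -1)) + 291 = ((-4 + 13)/(3 - 11) - 3*(-1)) + 291 = (9/(-8) + 3) + 291 = (-⅛*9 + 3) + 291 = (-9/8 + 3) + 291 = 15/8 + 291 = 2343/8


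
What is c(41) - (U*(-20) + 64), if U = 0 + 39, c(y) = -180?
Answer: 536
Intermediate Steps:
U = 39
c(41) - (U*(-20) + 64) = -180 - (39*(-20) + 64) = -180 - (-780 + 64) = -180 - 1*(-716) = -180 + 716 = 536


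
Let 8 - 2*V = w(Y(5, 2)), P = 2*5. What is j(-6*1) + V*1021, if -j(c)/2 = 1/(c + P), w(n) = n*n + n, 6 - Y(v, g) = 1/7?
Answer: -1609145/98 ≈ -16420.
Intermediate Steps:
Y(v, g) = 41/7 (Y(v, g) = 6 - 1/7 = 6 - 1*⅐ = 6 - ⅐ = 41/7)
P = 10
w(n) = n + n² (w(n) = n² + n = n + n²)
V = -788/49 (V = 4 - 41*(1 + 41/7)/14 = 4 - 41*48/(14*7) = 4 - ½*1968/49 = 4 - 984/49 = -788/49 ≈ -16.082)
j(c) = -2/(10 + c) (j(c) = -2/(c + 10) = -2/(10 + c))
j(-6*1) + V*1021 = -2/(10 - 6*1) - 788/49*1021 = -2/(10 - 6) - 804548/49 = -2/4 - 804548/49 = -2*¼ - 804548/49 = -½ - 804548/49 = -1609145/98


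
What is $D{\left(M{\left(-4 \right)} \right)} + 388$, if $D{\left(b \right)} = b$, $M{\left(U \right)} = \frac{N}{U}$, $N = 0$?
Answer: $388$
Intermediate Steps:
$M{\left(U \right)} = 0$ ($M{\left(U \right)} = \frac{0}{U} = 0$)
$D{\left(M{\left(-4 \right)} \right)} + 388 = 0 + 388 = 388$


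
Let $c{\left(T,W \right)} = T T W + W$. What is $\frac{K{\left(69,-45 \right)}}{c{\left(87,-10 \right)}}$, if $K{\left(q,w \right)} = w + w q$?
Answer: $\frac{63}{1514} \approx 0.041612$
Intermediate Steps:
$c{\left(T,W \right)} = W + W T^{2}$ ($c{\left(T,W \right)} = T^{2} W + W = W T^{2} + W = W + W T^{2}$)
$K{\left(q,w \right)} = w + q w$
$\frac{K{\left(69,-45 \right)}}{c{\left(87,-10 \right)}} = \frac{\left(-45\right) \left(1 + 69\right)}{\left(-10\right) \left(1 + 87^{2}\right)} = \frac{\left(-45\right) 70}{\left(-10\right) \left(1 + 7569\right)} = - \frac{3150}{\left(-10\right) 7570} = - \frac{3150}{-75700} = \left(-3150\right) \left(- \frac{1}{75700}\right) = \frac{63}{1514}$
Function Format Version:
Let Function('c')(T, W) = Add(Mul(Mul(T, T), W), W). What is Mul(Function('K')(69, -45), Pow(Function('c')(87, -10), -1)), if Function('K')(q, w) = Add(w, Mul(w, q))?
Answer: Rational(63, 1514) ≈ 0.041612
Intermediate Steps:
Function('c')(T, W) = Add(W, Mul(W, Pow(T, 2))) (Function('c')(T, W) = Add(Mul(Pow(T, 2), W), W) = Add(Mul(W, Pow(T, 2)), W) = Add(W, Mul(W, Pow(T, 2))))
Function('K')(q, w) = Add(w, Mul(q, w))
Mul(Function('K')(69, -45), Pow(Function('c')(87, -10), -1)) = Mul(Mul(-45, Add(1, 69)), Pow(Mul(-10, Add(1, Pow(87, 2))), -1)) = Mul(Mul(-45, 70), Pow(Mul(-10, Add(1, 7569)), -1)) = Mul(-3150, Pow(Mul(-10, 7570), -1)) = Mul(-3150, Pow(-75700, -1)) = Mul(-3150, Rational(-1, 75700)) = Rational(63, 1514)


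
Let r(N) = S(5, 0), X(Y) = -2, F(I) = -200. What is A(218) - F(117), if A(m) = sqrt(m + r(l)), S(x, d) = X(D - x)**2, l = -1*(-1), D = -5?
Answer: 200 + sqrt(222) ≈ 214.90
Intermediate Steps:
l = 1
S(x, d) = 4 (S(x, d) = (-2)**2 = 4)
r(N) = 4
A(m) = sqrt(4 + m) (A(m) = sqrt(m + 4) = sqrt(4 + m))
A(218) - F(117) = sqrt(4 + 218) - 1*(-200) = sqrt(222) + 200 = 200 + sqrt(222)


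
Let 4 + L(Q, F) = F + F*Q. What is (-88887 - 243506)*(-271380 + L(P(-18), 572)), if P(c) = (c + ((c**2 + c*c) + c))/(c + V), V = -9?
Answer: 282976797476/3 ≈ 9.4326e+10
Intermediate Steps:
P(c) = (2*c + 2*c**2)/(-9 + c) (P(c) = (c + ((c**2 + c*c) + c))/(c - 9) = (c + ((c**2 + c**2) + c))/(-9 + c) = (c + (2*c**2 + c))/(-9 + c) = (c + (c + 2*c**2))/(-9 + c) = (2*c + 2*c**2)/(-9 + c))
L(Q, F) = -4 + F + F*Q (L(Q, F) = -4 + (F + F*Q) = -4 + F + F*Q)
(-88887 - 243506)*(-271380 + L(P(-18), 572)) = (-88887 - 243506)*(-271380 + (-4 + 572 + 572*(2*(-18)*(1 - 18)/(-9 - 18)))) = -332393*(-271380 + (-4 + 572 + 572*(2*(-18)*(-17)/(-27)))) = -332393*(-271380 + (-4 + 572 + 572*(2*(-18)*(-1/27)*(-17)))) = -332393*(-271380 + (-4 + 572 + 572*(-68/3))) = -332393*(-271380 + (-4 + 572 - 38896/3)) = -332393*(-271380 - 37192/3) = -332393*(-851332/3) = 282976797476/3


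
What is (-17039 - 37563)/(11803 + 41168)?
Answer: -54602/52971 ≈ -1.0308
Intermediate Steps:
(-17039 - 37563)/(11803 + 41168) = -54602/52971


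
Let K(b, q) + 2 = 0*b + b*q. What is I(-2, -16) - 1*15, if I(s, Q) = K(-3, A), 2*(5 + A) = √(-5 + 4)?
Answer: -2 - 3*I/2 ≈ -2.0 - 1.5*I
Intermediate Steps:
A = -5 + I/2 (A = -5 + √(-5 + 4)/2 = -5 + √(-1)/2 = -5 + I/2 ≈ -5.0 + 0.5*I)
K(b, q) = -2 + b*q (K(b, q) = -2 + (0*b + b*q) = -2 + (0 + b*q) = -2 + b*q)
I(s, Q) = 13 - 3*I/2 (I(s, Q) = -2 - 3*(-5 + I/2) = -2 + (15 - 3*I/2) = 13 - 3*I/2)
I(-2, -16) - 1*15 = (13 - 3*I/2) - 1*15 = (13 - 3*I/2) - 15 = -2 - 3*I/2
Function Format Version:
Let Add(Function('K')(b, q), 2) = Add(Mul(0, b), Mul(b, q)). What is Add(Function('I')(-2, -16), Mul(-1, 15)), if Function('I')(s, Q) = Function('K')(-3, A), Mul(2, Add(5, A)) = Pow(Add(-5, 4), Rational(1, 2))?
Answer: Add(-2, Mul(Rational(-3, 2), I)) ≈ Add(-2.0000, Mul(-1.5000, I))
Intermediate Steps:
A = Add(-5, Mul(Rational(1, 2), I)) (A = Add(-5, Mul(Rational(1, 2), Pow(Add(-5, 4), Rational(1, 2)))) = Add(-5, Mul(Rational(1, 2), Pow(-1, Rational(1, 2)))) = Add(-5, Mul(Rational(1, 2), I)) ≈ Add(-5.0000, Mul(0.50000, I)))
Function('K')(b, q) = Add(-2, Mul(b, q)) (Function('K')(b, q) = Add(-2, Add(Mul(0, b), Mul(b, q))) = Add(-2, Add(0, Mul(b, q))) = Add(-2, Mul(b, q)))
Function('I')(s, Q) = Add(13, Mul(Rational(-3, 2), I)) (Function('I')(s, Q) = Add(-2, Mul(-3, Add(-5, Mul(Rational(1, 2), I)))) = Add(-2, Add(15, Mul(Rational(-3, 2), I))) = Add(13, Mul(Rational(-3, 2), I)))
Add(Function('I')(-2, -16), Mul(-1, 15)) = Add(Add(13, Mul(Rational(-3, 2), I)), Mul(-1, 15)) = Add(Add(13, Mul(Rational(-3, 2), I)), -15) = Add(-2, Mul(Rational(-3, 2), I))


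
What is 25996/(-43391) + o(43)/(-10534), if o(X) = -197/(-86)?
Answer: -23558948331/39308948284 ≈ -0.59933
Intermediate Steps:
o(X) = 197/86 (o(X) = -197*(-1/86) = 197/86)
25996/(-43391) + o(43)/(-10534) = 25996/(-43391) + (197/86)/(-10534) = 25996*(-1/43391) + (197/86)*(-1/10534) = -25996/43391 - 197/905924 = -23558948331/39308948284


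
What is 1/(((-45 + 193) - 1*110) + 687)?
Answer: 1/725 ≈ 0.0013793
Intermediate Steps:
1/(((-45 + 193) - 1*110) + 687) = 1/((148 - 110) + 687) = 1/(38 + 687) = 1/725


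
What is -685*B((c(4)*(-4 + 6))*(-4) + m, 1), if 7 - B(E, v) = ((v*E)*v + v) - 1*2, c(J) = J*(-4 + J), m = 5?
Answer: -2055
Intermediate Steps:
B(E, v) = 9 - v - E*v**2 (B(E, v) = 7 - (((v*E)*v + v) - 1*2) = 7 - (((E*v)*v + v) - 2) = 7 - ((E*v**2 + v) - 2) = 7 - ((v + E*v**2) - 2) = 7 - (-2 + v + E*v**2) = 7 + (2 - v - E*v**2) = 9 - v - E*v**2)
-685*B((c(4)*(-4 + 6))*(-4) + m, 1) = -685*(9 - 1*1 - 1*(((4*(-4 + 4))*(-4 + 6))*(-4) + 5)*1**2) = -685*(9 - 1 - 1*(((4*0)*2)*(-4) + 5)*1) = -685*(9 - 1 - 1*((0*2)*(-4) + 5)*1) = -685*(9 - 1 - 1*(0*(-4) + 5)*1) = -685*(9 - 1 - 1*(0 + 5)*1) = -685*(9 - 1 - 1*5*1) = -685*(9 - 1 - 5) = -685*3 = -2055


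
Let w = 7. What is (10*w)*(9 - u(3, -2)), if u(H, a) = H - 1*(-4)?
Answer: 140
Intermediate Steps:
u(H, a) = 4 + H (u(H, a) = H + 4 = 4 + H)
(10*w)*(9 - u(3, -2)) = (10*7)*(9 - (4 + 3)) = 70*(9 - 1*7) = 70*(9 - 7) = 70*2 = 140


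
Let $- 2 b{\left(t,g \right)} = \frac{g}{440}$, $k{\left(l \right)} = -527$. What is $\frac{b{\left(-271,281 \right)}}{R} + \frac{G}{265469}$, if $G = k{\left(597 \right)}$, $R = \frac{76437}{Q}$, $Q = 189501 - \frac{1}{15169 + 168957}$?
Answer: $- \frac{521872539574424149}{657574909332013728} \approx -0.79363$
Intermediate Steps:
$Q = \frac{34892061125}{184126}$ ($Q = 189501 - \frac{1}{184126} = \frac{34892061125}{184126} \approx 1.895 \cdot 10^{5}$)
$b{\left(t,g \right)} = - \frac{g}{880}$ ($b{\left(t,g \right)} = - \frac{g \frac{1}{440}}{2} = - \frac{\frac{1}{440} g}{2} = - \frac{g}{880}$)
$R = \frac{14074039062}{34892061125}$ ($R = \frac{76437}{\frac{34892061125}{184126}} = 76437 \cdot \frac{184126}{34892061125} = \frac{14074039062}{34892061125} \approx 0.40336$)
$G = -527$
$\frac{b{\left(-271,281 \right)}}{R} + \frac{G}{265469} = \frac{\left(- \frac{1}{880}\right) 281}{\frac{14074039062}{34892061125}} - \frac{527}{265469} = \left(- \frac{281}{880}\right) \frac{34892061125}{14074039062} - \frac{527}{265469} = - \frac{1960933835225}{2477030874912} - \frac{527}{265469} = - \frac{521872539574424149}{657574909332013728}$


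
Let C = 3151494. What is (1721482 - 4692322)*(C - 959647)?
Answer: -6511626741480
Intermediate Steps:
(1721482 - 4692322)*(C - 959647) = (1721482 - 4692322)*(3151494 - 959647) = -2970840*2191847 = -6511626741480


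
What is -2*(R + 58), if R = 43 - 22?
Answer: -158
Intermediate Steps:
R = 21
-2*(R + 58) = -2*(21 + 58) = -2*79 = -158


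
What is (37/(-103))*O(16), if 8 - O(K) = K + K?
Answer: 888/103 ≈ 8.6214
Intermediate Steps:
O(K) = 8 - 2*K (O(K) = 8 - (K + K) = 8 - 2*K)
(37/(-103))*O(16) = (37/(-103))*(8 - 2*16) = (37*(-1/103))*(8 - 32) = -37/103*(-24) = 888/103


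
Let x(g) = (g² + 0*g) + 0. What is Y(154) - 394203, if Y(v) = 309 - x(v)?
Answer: -417610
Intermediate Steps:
x(g) = g² (x(g) = (g² + 0) + 0 = g² + 0 = g²)
Y(v) = 309 - v²
Y(154) - 394203 = (309 - 1*154²) - 394203 = (309 - 1*23716) - 394203 = (309 - 23716) - 394203 = -23407 - 394203 = -417610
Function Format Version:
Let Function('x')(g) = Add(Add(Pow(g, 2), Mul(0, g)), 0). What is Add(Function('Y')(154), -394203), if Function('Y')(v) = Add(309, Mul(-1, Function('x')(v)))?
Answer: -417610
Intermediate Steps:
Function('x')(g) = Pow(g, 2) (Function('x')(g) = Add(Add(Pow(g, 2), 0), 0) = Add(Pow(g, 2), 0) = Pow(g, 2))
Function('Y')(v) = Add(309, Mul(-1, Pow(v, 2)))
Add(Function('Y')(154), -394203) = Add(Add(309, Mul(-1, Pow(154, 2))), -394203) = Add(Add(309, Mul(-1, 23716)), -394203) = Add(Add(309, -23716), -394203) = Add(-23407, -394203) = -417610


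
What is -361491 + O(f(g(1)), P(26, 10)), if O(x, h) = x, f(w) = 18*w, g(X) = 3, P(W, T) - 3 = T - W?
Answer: -361437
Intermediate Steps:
P(W, T) = 3 + T - W (P(W, T) = 3 + (T - W) = 3 + T - W)
-361491 + O(f(g(1)), P(26, 10)) = -361491 + 18*3 = -361491 + 54 = -361437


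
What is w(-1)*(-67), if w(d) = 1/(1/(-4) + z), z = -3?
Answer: 268/13 ≈ 20.615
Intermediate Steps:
w(d) = -4/13 (w(d) = 1/(1/(-4) - 3) = 1/(-¼ - 3) = 1/(-13/4) = -4/13)
w(-1)*(-67) = -4/13*(-67) = 268/13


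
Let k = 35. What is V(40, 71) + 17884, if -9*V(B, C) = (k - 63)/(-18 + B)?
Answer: 1770530/99 ≈ 17884.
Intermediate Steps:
V(B, C) = 28/(9*(-18 + B)) (V(B, C) = -(35 - 63)/(9*(-18 + B)) = -(-28)/(9*(-18 + B)) = 28/(9*(-18 + B)))
V(40, 71) + 17884 = 28/(9*(-18 + 40)) + 17884 = (28/9)/22 + 17884 = (28/9)*(1/22) + 17884 = 14/99 + 17884 = 1770530/99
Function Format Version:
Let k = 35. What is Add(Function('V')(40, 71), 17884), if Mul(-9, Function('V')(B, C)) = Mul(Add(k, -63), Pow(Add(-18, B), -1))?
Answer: Rational(1770530, 99) ≈ 17884.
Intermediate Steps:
Function('V')(B, C) = Mul(Rational(28, 9), Pow(Add(-18, B), -1)) (Function('V')(B, C) = Mul(Rational(-1, 9), Mul(Add(35, -63), Pow(Add(-18, B), -1))) = Mul(Rational(-1, 9), Mul(-28, Pow(Add(-18, B), -1))) = Mul(Rational(28, 9), Pow(Add(-18, B), -1)))
Add(Function('V')(40, 71), 17884) = Add(Mul(Rational(28, 9), Pow(Add(-18, 40), -1)), 17884) = Add(Mul(Rational(28, 9), Pow(22, -1)), 17884) = Add(Mul(Rational(28, 9), Rational(1, 22)), 17884) = Add(Rational(14, 99), 17884) = Rational(1770530, 99)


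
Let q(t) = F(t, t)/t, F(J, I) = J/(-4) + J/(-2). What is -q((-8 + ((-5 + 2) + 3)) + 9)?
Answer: ¾ ≈ 0.75000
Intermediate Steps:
F(J, I) = -3*J/4 (F(J, I) = J*(-¼) + J*(-½) = -J/4 - J/2 = -3*J/4)
q(t) = -¾ (q(t) = (-3*t/4)/t = -¾)
-q((-8 + ((-5 + 2) + 3)) + 9) = -1*(-¾) = ¾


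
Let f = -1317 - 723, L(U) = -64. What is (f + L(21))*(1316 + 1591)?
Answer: -6116328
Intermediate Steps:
f = -2040
(f + L(21))*(1316 + 1591) = (-2040 - 64)*(1316 + 1591) = -2104*2907 = -6116328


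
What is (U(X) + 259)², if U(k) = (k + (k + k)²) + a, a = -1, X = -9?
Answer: 328329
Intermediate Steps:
U(k) = -1 + k + 4*k² (U(k) = (k + (k + k)²) - 1 = (k + (2*k)²) - 1 = (k + 4*k²) - 1 = -1 + k + 4*k²)
(U(X) + 259)² = ((-1 - 9 + 4*(-9)²) + 259)² = ((-1 - 9 + 4*81) + 259)² = ((-1 - 9 + 324) + 259)² = (314 + 259)² = 573² = 328329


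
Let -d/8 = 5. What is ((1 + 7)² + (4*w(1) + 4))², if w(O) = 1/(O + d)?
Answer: 7011904/1521 ≈ 4610.1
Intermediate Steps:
d = -40 (d = -8*5 = -40)
w(O) = 1/(-40 + O) (w(O) = 1/(O - 40) = 1/(-40 + O))
((1 + 7)² + (4*w(1) + 4))² = ((1 + 7)² + (4/(-40 + 1) + 4))² = (8² + (4/(-39) + 4))² = (64 + (4*(-1/39) + 4))² = (64 + (-4/39 + 4))² = (64 + 152/39)² = (2648/39)² = 7011904/1521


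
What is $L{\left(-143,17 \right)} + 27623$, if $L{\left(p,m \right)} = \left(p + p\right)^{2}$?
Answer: $109419$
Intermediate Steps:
$L{\left(p,m \right)} = 4 p^{2}$ ($L{\left(p,m \right)} = \left(2 p\right)^{2} = 4 p^{2}$)
$L{\left(-143,17 \right)} + 27623 = 4 \left(-143\right)^{2} + 27623 = 4 \cdot 20449 + 27623 = 81796 + 27623 = 109419$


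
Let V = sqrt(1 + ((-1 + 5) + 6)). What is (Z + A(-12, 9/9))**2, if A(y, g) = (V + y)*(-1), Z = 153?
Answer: (165 - sqrt(11))**2 ≈ 26142.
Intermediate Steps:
V = sqrt(11) (V = sqrt(1 + (4 + 6)) = sqrt(1 + 10) = sqrt(11) ≈ 3.3166)
A(y, g) = -y - sqrt(11) (A(y, g) = (sqrt(11) + y)*(-1) = (y + sqrt(11))*(-1) = -y - sqrt(11))
(Z + A(-12, 9/9))**2 = (153 + (-1*(-12) - sqrt(11)))**2 = (153 + (12 - sqrt(11)))**2 = (165 - sqrt(11))**2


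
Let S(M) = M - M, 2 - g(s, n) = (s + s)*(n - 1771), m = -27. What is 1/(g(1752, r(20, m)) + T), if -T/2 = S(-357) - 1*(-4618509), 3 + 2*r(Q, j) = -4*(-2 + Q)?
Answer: -1/2900032 ≈ -3.4482e-7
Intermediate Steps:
r(Q, j) = 5/2 - 2*Q (r(Q, j) = -3/2 + (-4*(-2 + Q))/2 = -3/2 + (8 - 4*Q)/2 = -3/2 + (4 - 2*Q) = 5/2 - 2*Q)
g(s, n) = 2 - 2*s*(-1771 + n) (g(s, n) = 2 - (s + s)*(n - 1771) = 2 - 2*s*(-1771 + n))
S(M) = 0
T = -9237018 (T = -2*(0 - 1*(-4618509)) = -2*(0 + 4618509) = -2*4618509 = -9237018)
1/(g(1752, r(20, m)) + T) = 1/((2 + 3542*1752 - 2*(5/2 - 2*20)*1752) - 9237018) = 1/((2 + 6205584 - 2*(5/2 - 40)*1752) - 9237018) = 1/((2 + 6205584 - 2*(-75/2)*1752) - 9237018) = 1/((2 + 6205584 + 131400) - 9237018) = 1/(6336986 - 9237018) = 1/(-2900032) = -1/2900032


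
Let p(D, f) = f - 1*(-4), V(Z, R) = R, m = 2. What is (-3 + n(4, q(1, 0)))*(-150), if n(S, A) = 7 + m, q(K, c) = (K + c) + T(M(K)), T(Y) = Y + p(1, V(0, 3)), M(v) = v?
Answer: -900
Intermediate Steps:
p(D, f) = 4 + f (p(D, f) = f + 4 = 4 + f)
T(Y) = 7 + Y (T(Y) = Y + (4 + 3) = Y + 7 = 7 + Y)
q(K, c) = 7 + c + 2*K (q(K, c) = (K + c) + (7 + K) = 7 + c + 2*K)
n(S, A) = 9 (n(S, A) = 7 + 2 = 9)
(-3 + n(4, q(1, 0)))*(-150) = (-3 + 9)*(-150) = 6*(-150) = -900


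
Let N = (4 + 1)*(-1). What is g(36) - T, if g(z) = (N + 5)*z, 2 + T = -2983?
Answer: 2985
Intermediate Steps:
T = -2985 (T = -2 - 2983 = -2985)
N = -5 (N = 5*(-1) = -5)
g(z) = 0 (g(z) = (-5 + 5)*z = 0*z = 0)
g(36) - T = 0 - 1*(-2985) = 0 + 2985 = 2985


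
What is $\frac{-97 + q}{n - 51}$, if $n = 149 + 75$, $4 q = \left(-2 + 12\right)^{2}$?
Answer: $- \frac{72}{173} \approx -0.41618$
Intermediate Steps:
$q = 25$ ($q = \frac{\left(-2 + 12\right)^{2}}{4} = \frac{10^{2}}{4} = \frac{1}{4} \cdot 100 = 25$)
$n = 224$
$\frac{-97 + q}{n - 51} = \frac{-97 + 25}{224 - 51} = - \frac{72}{173}$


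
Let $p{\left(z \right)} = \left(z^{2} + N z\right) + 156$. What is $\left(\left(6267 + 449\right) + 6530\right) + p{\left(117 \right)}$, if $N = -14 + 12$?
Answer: $26857$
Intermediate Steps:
$N = -2$
$p{\left(z \right)} = 156 + z^{2} - 2 z$ ($p{\left(z \right)} = \left(z^{2} - 2 z\right) + 156 = 156 + z^{2} - 2 z$)
$\left(\left(6267 + 449\right) + 6530\right) + p{\left(117 \right)} = \left(\left(6267 + 449\right) + 6530\right) + \left(156 + 117^{2} - 234\right) = \left(6716 + 6530\right) + \left(156 + 13689 - 234\right) = 13246 + 13611 = 26857$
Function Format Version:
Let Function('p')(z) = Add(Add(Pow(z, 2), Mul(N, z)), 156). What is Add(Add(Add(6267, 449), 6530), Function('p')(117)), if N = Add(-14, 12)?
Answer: 26857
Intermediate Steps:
N = -2
Function('p')(z) = Add(156, Pow(z, 2), Mul(-2, z)) (Function('p')(z) = Add(Add(Pow(z, 2), Mul(-2, z)), 156) = Add(156, Pow(z, 2), Mul(-2, z)))
Add(Add(Add(6267, 449), 6530), Function('p')(117)) = Add(Add(Add(6267, 449), 6530), Add(156, Pow(117, 2), Mul(-2, 117))) = Add(Add(6716, 6530), Add(156, 13689, -234)) = Add(13246, 13611) = 26857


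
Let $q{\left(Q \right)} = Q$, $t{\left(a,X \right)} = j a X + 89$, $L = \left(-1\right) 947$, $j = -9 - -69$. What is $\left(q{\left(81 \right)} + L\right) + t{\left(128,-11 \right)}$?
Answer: $-85257$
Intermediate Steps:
$j = 60$ ($j = -9 + 69 = 60$)
$L = -947$
$t{\left(a,X \right)} = 89 + 60 X a$ ($t{\left(a,X \right)} = 60 a X + 89 = 60 X a + 89 = 89 + 60 X a$)
$\left(q{\left(81 \right)} + L\right) + t{\left(128,-11 \right)} = \left(81 - 947\right) + \left(89 + 60 \left(-11\right) 128\right) = -866 + \left(89 - 84480\right) = -866 - 84391 = -85257$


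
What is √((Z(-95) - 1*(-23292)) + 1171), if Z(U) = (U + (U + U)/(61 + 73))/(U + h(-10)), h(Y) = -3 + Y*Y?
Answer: √109597997/67 ≈ 156.25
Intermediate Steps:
h(Y) = -3 + Y²
Z(U) = 68*U/(67*(97 + U)) (Z(U) = (U + (U + U)/(61 + 73))/(U + (-3 + (-10)²)) = (U + (2*U)/134)/(U + (-3 + 100)) = (U + (2*U)*(1/134))/(U + 97) = (U + U/67)/(97 + U) = (68*U/67)/(97 + U) = 68*U/(67*(97 + U)))
√((Z(-95) - 1*(-23292)) + 1171) = √(((68/67)*(-95)/(97 - 95) - 1*(-23292)) + 1171) = √(((68/67)*(-95)/2 + 23292) + 1171) = √(((68/67)*(-95)*(½) + 23292) + 1171) = √((-3230/67 + 23292) + 1171) = √(1557334/67 + 1171) = √(1635791/67) = √109597997/67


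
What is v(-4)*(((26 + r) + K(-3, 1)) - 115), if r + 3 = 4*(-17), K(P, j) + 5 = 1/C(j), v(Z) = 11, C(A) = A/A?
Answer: -1804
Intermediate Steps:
C(A) = 1
K(P, j) = -4 (K(P, j) = -5 + 1/1 = -5 + 1 = -4)
r = -71 (r = -3 + 4*(-17) = -3 - 68 = -71)
v(-4)*(((26 + r) + K(-3, 1)) - 115) = 11*(((26 - 71) - 4) - 115) = 11*((-45 - 4) - 115) = 11*(-49 - 115) = 11*(-164) = -1804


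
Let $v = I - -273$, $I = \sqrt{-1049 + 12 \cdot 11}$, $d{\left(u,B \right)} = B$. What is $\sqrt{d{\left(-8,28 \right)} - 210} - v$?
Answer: $-273 + i \sqrt{182} - i \sqrt{917} \approx -273.0 - 16.791 i$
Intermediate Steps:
$I = i \sqrt{917}$ ($I = \sqrt{-1049 + 132} = \sqrt{-917} = i \sqrt{917} \approx 30.282 i$)
$v = 273 + i \sqrt{917}$ ($v = i \sqrt{917} - -273 = i \sqrt{917} + 273 = 273 + i \sqrt{917} \approx 273.0 + 30.282 i$)
$\sqrt{d{\left(-8,28 \right)} - 210} - v = \sqrt{28 - 210} - \left(273 + i \sqrt{917}\right) = \sqrt{-182} - \left(273 + i \sqrt{917}\right) = i \sqrt{182} - \left(273 + i \sqrt{917}\right) = -273 + i \sqrt{182} - i \sqrt{917}$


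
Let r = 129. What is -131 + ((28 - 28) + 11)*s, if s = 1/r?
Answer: -16888/129 ≈ -130.91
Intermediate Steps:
s = 1/129 ≈ 0.0077519
-131 + ((28 - 28) + 11)*s = -131 + ((28 - 28) + 11)*(1/129) = -131 + (0 + 11)*(1/129) = -131 + 11*(1/129) = -131 + 11/129 = -16888/129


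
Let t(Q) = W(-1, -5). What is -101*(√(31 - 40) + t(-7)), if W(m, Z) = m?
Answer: 101 - 303*I ≈ 101.0 - 303.0*I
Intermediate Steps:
t(Q) = -1
-101*(√(31 - 40) + t(-7)) = -101*(√(31 - 40) - 1) = -101*(√(-9) - 1) = -101*(3*I - 1) = -101*(-1 + 3*I) = 101 - 303*I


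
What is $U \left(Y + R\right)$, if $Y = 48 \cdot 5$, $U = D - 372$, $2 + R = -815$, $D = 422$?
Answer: $-28850$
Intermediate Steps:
$R = -817$ ($R = -2 - 815 = -817$)
$U = 50$ ($U = 422 - 372 = 50$)
$Y = 240$
$U \left(Y + R\right) = 50 \left(240 - 817\right) = 50 \left(-577\right) = -28850$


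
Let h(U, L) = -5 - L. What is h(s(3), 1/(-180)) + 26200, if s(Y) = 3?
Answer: 4715101/180 ≈ 26195.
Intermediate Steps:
h(s(3), 1/(-180)) + 26200 = (-5 - 1/(-180)) + 26200 = (-5 - 1*(-1/180)) + 26200 = (-5 + 1/180) + 26200 = -899/180 + 26200 = 4715101/180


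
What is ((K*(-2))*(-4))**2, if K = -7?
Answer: 3136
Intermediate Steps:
((K*(-2))*(-4))**2 = (-7*(-2)*(-4))**2 = (14*(-4))**2 = (-56)**2 = 3136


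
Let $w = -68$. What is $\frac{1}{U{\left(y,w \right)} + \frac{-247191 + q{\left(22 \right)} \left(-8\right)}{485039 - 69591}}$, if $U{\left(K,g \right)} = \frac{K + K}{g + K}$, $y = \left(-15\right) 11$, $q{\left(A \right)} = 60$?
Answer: $\frac{96799384}{79390497} \approx 1.2193$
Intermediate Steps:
$y = -165$
$U{\left(K,g \right)} = \frac{2 K}{K + g}$
$\frac{1}{U{\left(y,w \right)} + \frac{-247191 + q{\left(22 \right)} \left(-8\right)}{485039 - 69591}} = \frac{1}{2 \left(-165\right) \frac{1}{-165 - 68} + \frac{-247191 + 60 \left(-8\right)}{485039 - 69591}} = \frac{1}{2 \left(-165\right) \frac{1}{-233} + \frac{-247191 - 480}{415448}} = \frac{1}{2 \left(-165\right) \left(- \frac{1}{233}\right) - \frac{247671}{415448}} = \frac{1}{\frac{330}{233} - \frac{247671}{415448}} = \frac{1}{\frac{79390497}{96799384}} = \frac{96799384}{79390497}$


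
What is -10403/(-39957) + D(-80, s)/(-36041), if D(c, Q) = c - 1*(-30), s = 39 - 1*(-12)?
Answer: 376932373/1440090237 ≈ 0.26174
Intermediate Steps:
s = 51 (s = 39 + 12 = 51)
D(c, Q) = 30 + c (D(c, Q) = c + 30 = 30 + c)
-10403/(-39957) + D(-80, s)/(-36041) = -10403/(-39957) + (30 - 80)/(-36041) = -10403*(-1/39957) - 50*(-1/36041) = 10403/39957 + 50/36041 = 376932373/1440090237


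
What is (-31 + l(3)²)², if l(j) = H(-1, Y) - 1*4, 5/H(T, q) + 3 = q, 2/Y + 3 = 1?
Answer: 3025/256 ≈ 11.816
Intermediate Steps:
Y = -1 (Y = 2/(-3 + 1) = 2/(-2) = 2*(-½) = -1)
H(T, q) = 5/(-3 + q)
l(j) = -21/4 (l(j) = 5/(-3 - 1) - 1*4 = 5/(-4) - 4 = 5*(-¼) - 4 = -5/4 - 4 = -21/4)
(-31 + l(3)²)² = (-31 + (-21/4)²)² = (-31 + 441/16)² = (-55/16)² = 3025/256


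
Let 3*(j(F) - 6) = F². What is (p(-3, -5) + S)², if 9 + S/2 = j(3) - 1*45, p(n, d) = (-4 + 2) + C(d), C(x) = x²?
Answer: 4489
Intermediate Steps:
j(F) = 6 + F²/3
p(n, d) = -2 + d² (p(n, d) = (-4 + 2) + d² = -2 + d²)
S = -90 (S = -18 + 2*((6 + (⅓)*3²) - 1*45) = -18 + 2*((6 + (⅓)*9) - 45) = -18 + 2*((6 + 3) - 45) = -18 + 2*(9 - 45) = -18 + 2*(-36) = -18 - 72 = -90)
(p(-3, -5) + S)² = ((-2 + (-5)²) - 90)² = ((-2 + 25) - 90)² = (23 - 90)² = (-67)² = 4489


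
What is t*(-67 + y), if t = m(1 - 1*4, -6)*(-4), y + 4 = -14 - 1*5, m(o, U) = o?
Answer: -1080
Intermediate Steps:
y = -23 (y = -4 + (-14 - 1*5) = -4 + (-14 - 5) = -4 - 19 = -23)
t = 12 (t = (1 - 1*4)*(-4) = (1 - 4)*(-4) = -3*(-4) = 12)
t*(-67 + y) = 12*(-67 - 23) = 12*(-90) = -1080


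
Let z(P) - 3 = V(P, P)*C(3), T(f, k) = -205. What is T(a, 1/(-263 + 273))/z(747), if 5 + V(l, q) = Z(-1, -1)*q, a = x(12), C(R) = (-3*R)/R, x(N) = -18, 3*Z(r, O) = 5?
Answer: 205/3717 ≈ 0.055152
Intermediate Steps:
Z(r, O) = 5/3 (Z(r, O) = (⅓)*5 = 5/3)
C(R) = -3
a = -18
V(l, q) = -5 + 5*q/3
z(P) = 18 - 5*P (z(P) = 3 + (-5 + 5*P/3)*(-3) = 3 + (15 - 5*P) = 18 - 5*P)
T(a, 1/(-263 + 273))/z(747) = -205/(18 - 5*747) = -205/(18 - 3735) = -205/(-3717) = -205*(-1/3717) = 205/3717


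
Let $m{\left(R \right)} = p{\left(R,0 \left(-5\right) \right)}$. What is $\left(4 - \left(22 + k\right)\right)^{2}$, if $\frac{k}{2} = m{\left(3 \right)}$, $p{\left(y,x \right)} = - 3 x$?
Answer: $324$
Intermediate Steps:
$m{\left(R \right)} = 0$ ($m{\left(R \right)} = - 3 \cdot 0 \left(-5\right) = \left(-3\right) 0 = 0$)
$k = 0$ ($k = 2 \cdot 0 = 0$)
$\left(4 - \left(22 + k\right)\right)^{2} = \left(4 - 22\right)^{2} = \left(-18\right)^{2} = 324$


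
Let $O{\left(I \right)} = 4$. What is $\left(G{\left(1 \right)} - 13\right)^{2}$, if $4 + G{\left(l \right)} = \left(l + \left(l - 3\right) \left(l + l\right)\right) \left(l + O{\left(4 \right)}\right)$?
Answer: $1024$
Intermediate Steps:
$G{\left(l \right)} = -4 + \left(4 + l\right) \left(l + 2 l \left(-3 + l\right)\right)$ ($G{\left(l \right)} = -4 + \left(l + \left(l - 3\right) \left(l + l\right)\right) \left(l + 4\right) = -4 + \left(l + \left(-3 + l\right) 2 l\right) \left(4 + l\right) = -4 + \left(l + 2 l \left(-3 + l\right)\right) \left(4 + l\right) = -4 + \left(4 + l\right) \left(l + 2 l \left(-3 + l\right)\right)$)
$\left(G{\left(1 \right)} - 13\right)^{2} = \left(\left(-4 - 20 + 2 \cdot 1^{3} + 3 \cdot 1^{2}\right) - 13\right)^{2} = \left(\left(-4 - 20 + 2 \cdot 1 + 3 \cdot 1\right) - 13\right)^{2} = \left(\left(-4 - 20 + 2 + 3\right) - 13\right)^{2} = \left(-19 - 13\right)^{2} = \left(-32\right)^{2} = 1024$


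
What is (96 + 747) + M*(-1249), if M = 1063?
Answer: -1326844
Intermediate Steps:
(96 + 747) + M*(-1249) = (96 + 747) + 1063*(-1249) = 843 - 1327687 = -1326844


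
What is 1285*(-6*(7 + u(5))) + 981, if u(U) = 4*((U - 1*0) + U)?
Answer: -361389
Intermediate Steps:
u(U) = 8*U (u(U) = 4*((U + 0) + U) = 4*(U + U) = 4*(2*U) = 8*U)
1285*(-6*(7 + u(5))) + 981 = 1285*(-6*(7 + 8*5)) + 981 = 1285*(-6*(7 + 40)) + 981 = 1285*(-6*47) + 981 = 1285*(-282) + 981 = -362370 + 981 = -361389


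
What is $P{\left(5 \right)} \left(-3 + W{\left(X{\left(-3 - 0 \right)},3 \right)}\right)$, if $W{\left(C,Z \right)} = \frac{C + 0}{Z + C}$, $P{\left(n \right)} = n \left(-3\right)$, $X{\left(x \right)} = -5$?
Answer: $\frac{15}{2} \approx 7.5$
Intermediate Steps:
$P{\left(n \right)} = - 3 n$
$W{\left(C,Z \right)} = \frac{C}{C + Z}$
$P{\left(5 \right)} \left(-3 + W{\left(X{\left(-3 - 0 \right)},3 \right)}\right) = \left(-3\right) 5 \left(-3 - \frac{5}{-5 + 3}\right) = - 15 \left(-3 - \frac{5}{-2}\right) = - 15 \left(-3 - - \frac{5}{2}\right) = - 15 \left(-3 + \frac{5}{2}\right) = \left(-15\right) \left(- \frac{1}{2}\right) = \frac{15}{2}$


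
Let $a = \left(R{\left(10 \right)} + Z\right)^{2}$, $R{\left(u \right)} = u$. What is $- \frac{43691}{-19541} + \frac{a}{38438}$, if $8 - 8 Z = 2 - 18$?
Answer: $\frac{1682697087}{751116958} \approx 2.2403$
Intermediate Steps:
$Z = 3$ ($Z = 1 - \frac{2 - 18}{8} = 1 - -2 = 1 + 2 = 3$)
$a = 169$ ($a = \left(10 + 3\right)^{2} = 13^{2} = 169$)
$- \frac{43691}{-19541} + \frac{a}{38438} = - \frac{43691}{-19541} + \frac{169}{38438} = \left(-43691\right) \left(- \frac{1}{19541}\right) + 169 \cdot \frac{1}{38438} = \frac{43691}{19541} + \frac{169}{38438} = \frac{1682697087}{751116958}$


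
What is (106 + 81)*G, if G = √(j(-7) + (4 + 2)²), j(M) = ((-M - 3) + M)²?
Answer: 561*√5 ≈ 1254.4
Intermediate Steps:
j(M) = 9 (j(M) = ((-3 - M) + M)² = (-3)² = 9)
G = 3*√5 (G = √(9 + (4 + 2)²) = √(9 + 6²) = √(9 + 36) = √45 = 3*√5 ≈ 6.7082)
(106 + 81)*G = (106 + 81)*(3*√5) = 187*(3*√5) = 561*√5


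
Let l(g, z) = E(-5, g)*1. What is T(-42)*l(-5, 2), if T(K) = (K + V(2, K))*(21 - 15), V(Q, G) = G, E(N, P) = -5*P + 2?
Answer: -13608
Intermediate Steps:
E(N, P) = 2 - 5*P
T(K) = 12*K (T(K) = (K + K)*(21 - 15) = (2*K)*6 = 12*K)
l(g, z) = 2 - 5*g (l(g, z) = (2 - 5*g)*1 = 2 - 5*g)
T(-42)*l(-5, 2) = (12*(-42))*(2 - 5*(-5)) = -504*(2 + 25) = -504*27 = -13608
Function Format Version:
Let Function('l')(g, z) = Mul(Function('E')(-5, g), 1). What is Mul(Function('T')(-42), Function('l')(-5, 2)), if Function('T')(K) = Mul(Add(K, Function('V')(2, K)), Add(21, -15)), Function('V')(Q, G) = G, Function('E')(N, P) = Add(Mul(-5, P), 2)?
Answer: -13608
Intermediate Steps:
Function('E')(N, P) = Add(2, Mul(-5, P))
Function('T')(K) = Mul(12, K) (Function('T')(K) = Mul(Add(K, K), Add(21, -15)) = Mul(Mul(2, K), 6) = Mul(12, K))
Function('l')(g, z) = Add(2, Mul(-5, g)) (Function('l')(g, z) = Mul(Add(2, Mul(-5, g)), 1) = Add(2, Mul(-5, g)))
Mul(Function('T')(-42), Function('l')(-5, 2)) = Mul(Mul(12, -42), Add(2, Mul(-5, -5))) = Mul(-504, Add(2, 25)) = Mul(-504, 27) = -13608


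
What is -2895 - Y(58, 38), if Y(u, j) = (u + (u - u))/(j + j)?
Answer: -110039/38 ≈ -2895.8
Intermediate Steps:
Y(u, j) = u/(2*j) (Y(u, j) = (u + 0)/((2*j)) = u*(1/(2*j)) = u/(2*j))
-2895 - Y(58, 38) = -2895 - 58/(2*38) = -2895 - 1*29/38 = -2895 - 29/38 = -110039/38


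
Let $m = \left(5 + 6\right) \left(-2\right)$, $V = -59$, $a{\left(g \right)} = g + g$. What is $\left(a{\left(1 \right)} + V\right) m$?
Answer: $1254$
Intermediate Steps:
$a{\left(g \right)} = 2 g$
$m = -22$ ($m = 11 \left(-2\right) = -22$)
$\left(a{\left(1 \right)} + V\right) m = \left(2 \cdot 1 - 59\right) \left(-22\right) = \left(2 - 59\right) \left(-22\right) = \left(-57\right) \left(-22\right) = 1254$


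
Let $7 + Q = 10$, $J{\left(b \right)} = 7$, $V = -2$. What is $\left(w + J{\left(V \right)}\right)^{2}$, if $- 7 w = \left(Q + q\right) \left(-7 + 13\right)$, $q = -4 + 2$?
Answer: $\frac{1849}{49} \approx 37.735$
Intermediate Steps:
$Q = 3$ ($Q = -7 + 10 = 3$)
$q = -2$
$w = - \frac{6}{7}$ ($w = - \frac{\left(3 - 2\right) \left(-7 + 13\right)}{7} = - \frac{1 \cdot 6}{7} = \left(- \frac{1}{7}\right) 6 = - \frac{6}{7} \approx -0.85714$)
$\left(w + J{\left(V \right)}\right)^{2} = \left(- \frac{6}{7} + 7\right)^{2} = \left(\frac{43}{7}\right)^{2} = \frac{1849}{49}$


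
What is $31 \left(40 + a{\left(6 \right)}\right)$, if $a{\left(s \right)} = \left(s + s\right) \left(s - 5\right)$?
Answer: $1612$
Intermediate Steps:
$a{\left(s \right)} = 2 s \left(-5 + s\right)$
$31 \left(40 + a{\left(6 \right)}\right) = 31 \left(40 + 2 \cdot 6 \left(-5 + 6\right)\right) = 31 \left(40 + 2 \cdot 6 \cdot 1\right) = 31 \left(40 + 12\right) = 31 \cdot 52 = 1612$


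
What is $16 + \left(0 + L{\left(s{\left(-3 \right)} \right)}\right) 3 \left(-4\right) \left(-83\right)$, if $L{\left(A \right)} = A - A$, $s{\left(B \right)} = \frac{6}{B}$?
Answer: $16$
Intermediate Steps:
$L{\left(A \right)} = 0$
$16 + \left(0 + L{\left(s{\left(-3 \right)} \right)}\right) 3 \left(-4\right) \left(-83\right) = 16 + \left(0 + 0\right) 3 \left(-4\right) \left(-83\right) = 16 + 0 \left(-12\right) \left(-83\right) = 16 + 0 \left(-83\right) = 16 + 0 = 16$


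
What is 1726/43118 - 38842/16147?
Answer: -823459817/348113173 ≈ -2.3655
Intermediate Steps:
1726/43118 - 38842/16147 = 1726*(1/43118) - 38842*1/16147 = 863/21559 - 38842/16147 = -823459817/348113173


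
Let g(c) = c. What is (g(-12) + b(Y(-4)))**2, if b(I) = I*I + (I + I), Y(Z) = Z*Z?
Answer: 76176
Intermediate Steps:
Y(Z) = Z**2
b(I) = I**2 + 2*I
(g(-12) + b(Y(-4)))**2 = (-12 + (-4)**2*(2 + (-4)**2))**2 = (-12 + 16*(2 + 16))**2 = (-12 + 16*18)**2 = (-12 + 288)**2 = 276**2 = 76176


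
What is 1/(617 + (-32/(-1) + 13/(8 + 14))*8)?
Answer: 11/9655 ≈ 0.0011393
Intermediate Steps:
1/(617 + (-32/(-1) + 13/(8 + 14))*8) = 1/(617 + (-32*(-1) + 13/22)*8) = 1/(617 + (32 + 13*(1/22))*8) = 1/(617 + (32 + 13/22)*8) = 1/(617 + (717/22)*8) = 1/(617 + 2868/11) = 1/(9655/11) = 11/9655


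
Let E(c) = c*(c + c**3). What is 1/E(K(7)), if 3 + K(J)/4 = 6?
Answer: 1/20880 ≈ 4.7893e-5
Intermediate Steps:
K(J) = 12 (K(J) = -12 + 4*6 = -12 + 24 = 12)
1/E(K(7)) = 1/(12**2 + 12**4) = 1/(144 + 20736) = 1/20880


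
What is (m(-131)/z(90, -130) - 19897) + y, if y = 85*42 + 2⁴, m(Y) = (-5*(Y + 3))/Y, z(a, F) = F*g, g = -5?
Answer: -138888229/8515 ≈ -16311.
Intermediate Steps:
z(a, F) = -5*F (z(a, F) = F*(-5) = -5*F)
m(Y) = (-15 - 5*Y)/Y (m(Y) = (-5*(3 + Y))/Y = (-15 - 5*Y)/Y)
y = 3586 (y = 3570 + 16 = 3586)
(m(-131)/z(90, -130) - 19897) + y = ((-5 - 15/(-131))/((-5*(-130))) - 19897) + 3586 = ((-5 - 15*(-1/131))/650 - 19897) + 3586 = ((-5 + 15/131)*(1/650) - 19897) + 3586 = (-640/131*1/650 - 19897) + 3586 = (-64/8515 - 19897) + 3586 = -169423019/8515 + 3586 = -138888229/8515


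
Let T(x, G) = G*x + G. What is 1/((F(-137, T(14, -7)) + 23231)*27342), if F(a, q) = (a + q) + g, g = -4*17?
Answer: 1/626705982 ≈ 1.5956e-9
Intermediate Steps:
T(x, G) = G + G*x
g = -68
F(a, q) = -68 + a + q (F(a, q) = (a + q) - 68 = -68 + a + q)
1/((F(-137, T(14, -7)) + 23231)*27342) = 1/(((-68 - 137 - 7*(1 + 14)) + 23231)*27342) = (1/27342)/((-68 - 137 - 7*15) + 23231) = (1/27342)/((-68 - 137 - 105) + 23231) = (1/27342)/(-310 + 23231) = (1/27342)/22921 = (1/22921)*(1/27342) = 1/626705982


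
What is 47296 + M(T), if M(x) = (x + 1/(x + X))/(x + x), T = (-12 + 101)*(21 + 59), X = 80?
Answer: 4849215552001/102528000 ≈ 47297.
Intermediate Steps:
T = 7120 (T = 89*80 = 7120)
M(x) = (x + 1/(80 + x))/(2*x) (M(x) = (x + 1/(x + 80))/(x + x) = (x + 1/(80 + x))/((2*x)) = (x + 1/(80 + x))*(1/(2*x)) = (x + 1/(80 + x))/(2*x))
47296 + M(T) = 47296 + (½)*(1 + 7120² + 80*7120)/(7120*(80 + 7120)) = 47296 + (½)*(1/7120)*(1 + 50694400 + 569600)/7200 = 47296 + (½)*(1/7120)*(1/7200)*51264001 = 47296 + 51264001/102528000 = 4849215552001/102528000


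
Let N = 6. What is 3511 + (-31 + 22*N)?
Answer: 3612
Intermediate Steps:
3511 + (-31 + 22*N) = 3511 + (-31 + 22*6) = 3511 + (-31 + 132) = 3511 + 101 = 3612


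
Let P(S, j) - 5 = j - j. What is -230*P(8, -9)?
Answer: -1150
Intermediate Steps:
P(S, j) = 5 (P(S, j) = 5 + (j - j) = 5 + 0 = 5)
-230*P(8, -9) = -230*5 = -1150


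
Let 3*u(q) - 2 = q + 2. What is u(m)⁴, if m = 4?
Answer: 4096/81 ≈ 50.568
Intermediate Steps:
u(q) = 4/3 + q/3 (u(q) = ⅔ + (q + 2)/3 = ⅔ + (2 + q)/3 = ⅔ + (⅔ + q/3) = 4/3 + q/3)
u(m)⁴ = (4/3 + (⅓)*4)⁴ = (4/3 + 4/3)⁴ = (8/3)⁴ = 4096/81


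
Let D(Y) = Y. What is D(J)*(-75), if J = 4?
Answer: -300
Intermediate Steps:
D(J)*(-75) = 4*(-75) = -300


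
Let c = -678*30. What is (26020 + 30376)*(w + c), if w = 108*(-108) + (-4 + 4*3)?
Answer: -1804446416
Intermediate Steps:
w = -11656 (w = -11664 + (-4 + 12) = -11664 + 8 = -11656)
c = -20340
(26020 + 30376)*(w + c) = (26020 + 30376)*(-11656 - 20340) = 56396*(-31996) = -1804446416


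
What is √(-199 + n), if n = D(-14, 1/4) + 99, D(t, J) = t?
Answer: I*√114 ≈ 10.677*I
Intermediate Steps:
n = 85 (n = -14 + 99 = 85)
√(-199 + n) = √(-199 + 85) = √(-114) = I*√114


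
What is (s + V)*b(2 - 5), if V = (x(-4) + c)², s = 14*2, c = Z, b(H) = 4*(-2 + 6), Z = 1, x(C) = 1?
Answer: 512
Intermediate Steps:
b(H) = 16 (b(H) = 4*4 = 16)
c = 1
s = 28
V = 4 (V = (1 + 1)² = 2² = 4)
(s + V)*b(2 - 5) = (28 + 4)*16 = 32*16 = 512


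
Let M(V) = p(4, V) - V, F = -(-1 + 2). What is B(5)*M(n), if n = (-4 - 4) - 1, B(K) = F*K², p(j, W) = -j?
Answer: -125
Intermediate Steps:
F = -1 (F = -1*1 = -1)
B(K) = -K²
n = -9 (n = -8 - 1 = -9)
M(V) = -4 - V (M(V) = -1*4 - V = -4 - V)
B(5)*M(n) = (-1*5²)*(-4 - 1*(-9)) = (-1*25)*(-4 + 9) = -25*5 = -125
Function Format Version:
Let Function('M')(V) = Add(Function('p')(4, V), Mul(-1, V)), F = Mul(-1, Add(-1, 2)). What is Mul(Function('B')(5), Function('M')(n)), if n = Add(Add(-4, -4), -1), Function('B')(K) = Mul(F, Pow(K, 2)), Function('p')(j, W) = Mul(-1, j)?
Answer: -125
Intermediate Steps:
F = -1 (F = Mul(-1, 1) = -1)
Function('B')(K) = Mul(-1, Pow(K, 2))
n = -9 (n = Add(-8, -1) = -9)
Function('M')(V) = Add(-4, Mul(-1, V)) (Function('M')(V) = Add(Mul(-1, 4), Mul(-1, V)) = Add(-4, Mul(-1, V)))
Mul(Function('B')(5), Function('M')(n)) = Mul(Mul(-1, Pow(5, 2)), Add(-4, Mul(-1, -9))) = Mul(Mul(-1, 25), Add(-4, 9)) = Mul(-25, 5) = -125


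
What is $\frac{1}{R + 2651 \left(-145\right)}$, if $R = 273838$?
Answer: $- \frac{1}{110557} \approx -9.0451 \cdot 10^{-6}$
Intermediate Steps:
$\frac{1}{R + 2651 \left(-145\right)} = \frac{1}{273838 + 2651 \left(-145\right)} = \frac{1}{273838 - 384395} = \frac{1}{-110557} = - \frac{1}{110557}$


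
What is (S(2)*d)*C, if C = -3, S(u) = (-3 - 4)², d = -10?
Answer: 1470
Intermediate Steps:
S(u) = 49 (S(u) = (-7)² = 49)
(S(2)*d)*C = (49*(-10))*(-3) = -490*(-3) = 1470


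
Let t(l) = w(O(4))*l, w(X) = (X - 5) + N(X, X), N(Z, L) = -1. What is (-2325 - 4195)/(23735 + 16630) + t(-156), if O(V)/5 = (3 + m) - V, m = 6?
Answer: -23929676/8073 ≈ -2964.2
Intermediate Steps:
O(V) = 45 - 5*V (O(V) = 5*((3 + 6) - V) = 5*(9 - V) = 45 - 5*V)
w(X) = -6 + X (w(X) = (X - 5) - 1 = (-5 + X) - 1 = -6 + X)
t(l) = 19*l (t(l) = (-6 + (45 - 5*4))*l = (-6 + (45 - 20))*l = (-6 + 25)*l = 19*l)
(-2325 - 4195)/(23735 + 16630) + t(-156) = (-2325 - 4195)/(23735 + 16630) + 19*(-156) = -6520/40365 - 2964 = -6520*1/40365 - 2964 = -1304/8073 - 2964 = -23929676/8073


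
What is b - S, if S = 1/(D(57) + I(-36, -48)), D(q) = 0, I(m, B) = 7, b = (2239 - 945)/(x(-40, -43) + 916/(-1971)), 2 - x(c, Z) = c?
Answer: 8885726/286531 ≈ 31.011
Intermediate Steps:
x(c, Z) = 2 - c
b = 1275237/40933 (b = (2239 - 945)/((2 - 1*(-40)) + 916/(-1971)) = 1294/((2 + 40) + 916*(-1/1971)) = 1294/(42 - 916/1971) = 1294/(81866/1971) = 1294*(1971/81866) = 1275237/40933 ≈ 31.154)
S = ⅐ (S = 1/(0 + 7) = 1/7 = ⅐ ≈ 0.14286)
b - S = 1275237/40933 - 1*⅐ = 1275237/40933 - ⅐ = 8885726/286531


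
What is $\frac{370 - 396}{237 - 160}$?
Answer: $- \frac{26}{77} \approx -0.33766$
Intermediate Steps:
$\frac{370 - 396}{237 - 160} = - \frac{26}{77}$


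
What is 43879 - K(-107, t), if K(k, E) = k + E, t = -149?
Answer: 44135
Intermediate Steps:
K(k, E) = E + k
43879 - K(-107, t) = 43879 - (-149 - 107) = 43879 - 1*(-256) = 43879 + 256 = 44135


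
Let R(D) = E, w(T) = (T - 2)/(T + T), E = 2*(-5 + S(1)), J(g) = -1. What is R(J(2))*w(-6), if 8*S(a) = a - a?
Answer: -20/3 ≈ -6.6667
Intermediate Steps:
S(a) = 0 (S(a) = (a - a)/8 = (1/8)*0 = 0)
E = -10 (E = 2*(-5 + 0) = 2*(-5) = -10)
w(T) = (-2 + T)/(2*T) (w(T) = (-2 + T)/((2*T)) = (-2 + T)*(1/(2*T)) = (-2 + T)/(2*T))
R(D) = -10
R(J(2))*w(-6) = -5*(-2 - 6)/(-6) = -5*(-1)*(-8)/6 = -10*2/3 = -20/3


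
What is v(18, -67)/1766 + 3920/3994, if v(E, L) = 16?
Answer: 1746656/1763351 ≈ 0.99053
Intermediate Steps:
v(18, -67)/1766 + 3920/3994 = 16/1766 + 3920/3994 = 16*(1/1766) + 3920*(1/3994) = 8/883 + 1960/1997 = 1746656/1763351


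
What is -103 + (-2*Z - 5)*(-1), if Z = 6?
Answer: -86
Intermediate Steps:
-103 + (-2*Z - 5)*(-1) = -103 + (-2*6 - 5)*(-1) = -103 + (-12 - 5)*(-1) = -103 - 17*(-1) = -103 + 17 = -86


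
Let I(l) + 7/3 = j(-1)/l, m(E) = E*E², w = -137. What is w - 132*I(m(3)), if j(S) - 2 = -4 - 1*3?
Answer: 1759/9 ≈ 195.44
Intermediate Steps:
j(S) = -5 (j(S) = 2 + (-4 - 1*3) = 2 + (-4 - 3) = 2 - 7 = -5)
m(E) = E³
I(l) = -7/3 - 5/l
w - 132*I(m(3)) = -137 - 132*(-7/3 - 5/(3³)) = -137 - 132*(-7/3 - 5/27) = -137 - 132*(-68/27) = -137 + 2992/9 = 1759/9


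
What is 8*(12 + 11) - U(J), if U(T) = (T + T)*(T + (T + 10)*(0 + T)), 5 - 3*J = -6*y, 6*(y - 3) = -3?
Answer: -37432/27 ≈ -1386.4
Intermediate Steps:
y = 5/2 (y = 3 + (⅙)*(-3) = 3 - ½ = 5/2 ≈ 2.5000)
J = 20/3 (J = 5/3 - (-2)*5/2 = 5/3 - ⅓*(-15) = 5/3 + 5 = 20/3 ≈ 6.6667)
U(T) = 2*T*(T + T*(10 + T)) (U(T) = (2*T)*(T + (10 + T)*T) = (2*T)*(T + T*(10 + T)) = 2*T*(T + T*(10 + T)))
8*(12 + 11) - U(J) = 8*(12 + 11) - 2*(20/3)²*(11 + 20/3) = 8*23 - 2*400*53/(9*3) = 184 - 1*42400/27 = 184 - 42400/27 = -37432/27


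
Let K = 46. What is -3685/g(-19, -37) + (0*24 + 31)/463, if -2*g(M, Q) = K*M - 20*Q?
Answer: -25434/463 ≈ -54.933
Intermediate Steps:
g(M, Q) = -23*M + 10*Q (g(M, Q) = -(46*M - 20*Q)/2 = -(-20*Q + 46*M)/2 = -23*M + 10*Q)
-3685/g(-19, -37) + (0*24 + 31)/463 = -3685/(-23*(-19) + 10*(-37)) + (0*24 + 31)/463 = -3685/(437 - 370) + (0 + 31)*(1/463) = -3685/67 + 31*(1/463) = -3685*1/67 + 31/463 = -55 + 31/463 = -25434/463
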